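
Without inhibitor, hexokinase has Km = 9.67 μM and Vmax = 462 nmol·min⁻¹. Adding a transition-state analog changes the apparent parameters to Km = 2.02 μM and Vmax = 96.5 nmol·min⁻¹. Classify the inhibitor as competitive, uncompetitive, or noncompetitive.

uncompetitive

Both Km and Vmax decrease by the same factor (~4.79-fold) — characteristic of uncompetitive inhibition.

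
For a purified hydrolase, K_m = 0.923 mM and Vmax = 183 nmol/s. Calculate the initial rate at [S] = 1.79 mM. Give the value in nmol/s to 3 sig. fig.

[S]/(Km+[S]) = 1.79/2.713 = 0.6598, the fractional saturation.
v = 0.6598 × Vmax = 0.6598 × 183 = 121 nmol/s.

121 nmol/s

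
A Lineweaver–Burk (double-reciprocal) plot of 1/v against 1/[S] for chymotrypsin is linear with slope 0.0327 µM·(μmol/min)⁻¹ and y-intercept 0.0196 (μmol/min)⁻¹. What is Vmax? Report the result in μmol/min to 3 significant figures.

The y-intercept of a Lineweaver–Burk plot equals 1/Vmax, so Vmax = 1/0.0196 = 51.0 μmol/min.

51.0 μmol/min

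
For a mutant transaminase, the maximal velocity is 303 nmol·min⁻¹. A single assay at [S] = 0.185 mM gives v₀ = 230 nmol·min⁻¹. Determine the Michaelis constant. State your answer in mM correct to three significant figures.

0.0587 mM

From v = Vmax[S]/(Km+[S]), Km = [S](Vmax − v)/v.
Km = 0.185 × (303 − 230) / 230 = 13.50/230 = 0.0587 mM.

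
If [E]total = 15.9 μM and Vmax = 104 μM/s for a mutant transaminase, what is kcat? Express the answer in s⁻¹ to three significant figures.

kcat = Vmax/[E]total = 104 μM/s / 15.9 μM = 6.54 s⁻¹.

6.54 s⁻¹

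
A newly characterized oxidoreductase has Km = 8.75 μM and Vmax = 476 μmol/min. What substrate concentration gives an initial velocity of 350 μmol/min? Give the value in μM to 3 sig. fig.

24.3 μM

The required fractional saturation is v/Vmax = 350/476 = 0.7353.
Then [S]/(Km+[S]) = 0.7353 ⇒ [S] = 8.75 × 0.7353/(1 − 0.7353) = 24.3 μM.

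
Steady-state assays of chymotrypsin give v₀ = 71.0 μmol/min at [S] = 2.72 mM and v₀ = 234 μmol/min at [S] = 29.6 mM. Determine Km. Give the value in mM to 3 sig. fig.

From v = Vmax[S]/(Km+[S]), each point gives Vmax = v(Km+[S])/[S].
Equating: 71.0(Km+2.72)/2.72 = 234(Km+29.6)/29.6.
26.10·Km + 71.0 = 7.905·Km + 234, so (26.10 − 7.905)·Km = 234 − 71.0.
Km = 163.0/18.20 = 8.96 mM; then Vmax = 71.0(8.96+2.72)/2.72 = 305 μmol/min.

8.96 mM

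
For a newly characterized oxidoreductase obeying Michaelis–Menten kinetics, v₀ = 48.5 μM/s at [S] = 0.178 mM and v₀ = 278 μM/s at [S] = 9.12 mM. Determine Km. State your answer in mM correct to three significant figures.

0.948 mM

From v = Vmax[S]/(Km+[S]), each point gives Vmax = v(Km+[S])/[S].
Equating: 48.5(Km+0.178)/0.178 = 278(Km+9.12)/9.12.
272.5·Km + 48.5 = 30.48·Km + 278, so (272.5 − 30.48)·Km = 278 − 48.5.
Km = 229.5/242.0 = 0.948 mM; then Vmax = 48.5(0.948+0.178)/0.178 = 307 μM/s.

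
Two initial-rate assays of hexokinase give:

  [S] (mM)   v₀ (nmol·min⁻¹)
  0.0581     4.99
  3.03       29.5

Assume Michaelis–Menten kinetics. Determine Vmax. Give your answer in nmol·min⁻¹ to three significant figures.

From v = Vmax[S]/(Km+[S]), each point gives Vmax = v(Km+[S])/[S].
Equating: 4.99(Km+0.0581)/0.0581 = 29.5(Km+3.03)/3.03.
85.89·Km + 4.99 = 9.736·Km + 29.5, so (85.89 − 9.736)·Km = 29.5 − 4.99.
Km = 24.51/76.15 = 0.322 mM; then Vmax = 4.99(0.322+0.0581)/0.0581 = 32.6 nmol·min⁻¹.

32.6 nmol·min⁻¹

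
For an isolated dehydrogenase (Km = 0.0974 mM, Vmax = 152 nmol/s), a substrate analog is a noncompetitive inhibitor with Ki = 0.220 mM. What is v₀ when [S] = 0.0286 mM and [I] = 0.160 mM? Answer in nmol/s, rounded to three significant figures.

α = 1 + [I]/Ki = 1 + 0.160/0.220 = 1.727.
For a noncompetitive inhibitor, Vmax is reduced to Vmax/α while Km is unchanged: Km,app = 0.0974 mM, Vmax,app = 88.0 nmol/s.
v = Vmax,app·[S]/(Km,app + [S]) = 88.0 × 0.0286/(0.0974 + 0.0286) = 20.0 nmol/s.

20.0 nmol/s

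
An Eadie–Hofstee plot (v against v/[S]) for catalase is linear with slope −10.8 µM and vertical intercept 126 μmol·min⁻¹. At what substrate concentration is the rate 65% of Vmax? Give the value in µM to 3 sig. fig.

The Eadie–Hofstee slope gives Km = 10.8 µM (slope = −Km).
v/Vmax = [S]/(Km+[S]) = 0.65 ⇒ [S] = Km·0.65/(1−0.65) = 10.8 × 1.857 = 20.1 µM.

20.1 µM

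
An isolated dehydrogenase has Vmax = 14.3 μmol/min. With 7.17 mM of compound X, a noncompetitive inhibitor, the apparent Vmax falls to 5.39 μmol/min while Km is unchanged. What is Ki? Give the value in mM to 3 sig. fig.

4.34 mM

Noncompetitive: Vmax,app = Vmax/α with α = 1 + [I]/Ki.
α = Vmax/Vmax,app = 14.3/5.39 = 2.653.
Ki = [I]/(α − 1) = 7.17/1.653 = 4.34 mM.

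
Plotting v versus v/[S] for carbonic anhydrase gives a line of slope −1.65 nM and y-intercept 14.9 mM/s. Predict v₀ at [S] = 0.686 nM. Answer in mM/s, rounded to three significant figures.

In the Eadie–Hofstee form v = Vmax − Km·(v/[S]), the slope is −Km and the intercept is Vmax, so Km = 1.65 nM and Vmax = 14.9 mM/s.
v = 14.9 × 0.686/(1.65 + 0.686) = 4.38 mM/s.

4.38 mM/s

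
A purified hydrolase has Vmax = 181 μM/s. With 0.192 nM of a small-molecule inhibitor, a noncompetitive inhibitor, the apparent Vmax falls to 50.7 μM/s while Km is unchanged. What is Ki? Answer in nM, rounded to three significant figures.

Noncompetitive: Vmax,app = Vmax/α with α = 1 + [I]/Ki.
α = Vmax/Vmax,app = 181/50.7 = 3.570.
Since α = 1 + [I]/Ki, [I]/Ki = 3.570 − 1 = 2.570 and Ki = 0.192/2.570 = 0.0747 nM.

0.0747 nM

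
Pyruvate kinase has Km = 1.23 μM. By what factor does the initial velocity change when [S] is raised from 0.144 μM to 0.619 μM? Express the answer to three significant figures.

The fractional saturations are [S]/(Km+[S]) = 0.144/1.374 = 0.1048 and 0.619/1.849 = 0.3348.
v₂/v₁ is just their ratio: 0.3348/0.1048 = 3.19.

3.19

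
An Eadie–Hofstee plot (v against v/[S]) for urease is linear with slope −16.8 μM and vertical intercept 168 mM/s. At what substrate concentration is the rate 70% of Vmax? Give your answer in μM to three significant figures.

The Eadie–Hofstee slope gives Km = 16.8 μM (slope = −Km).
v/Vmax = [S]/(Km+[S]) = 0.7 ⇒ [S] = Km·0.7/(1−0.7) = 16.8 × 2.333 = 39.2 μM.

39.2 μM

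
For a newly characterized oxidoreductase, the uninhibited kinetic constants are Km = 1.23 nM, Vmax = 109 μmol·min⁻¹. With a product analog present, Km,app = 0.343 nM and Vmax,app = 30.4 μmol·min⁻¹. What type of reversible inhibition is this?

uncompetitive

Both Km and Vmax decrease by the same factor (~3.59-fold) — characteristic of uncompetitive inhibition.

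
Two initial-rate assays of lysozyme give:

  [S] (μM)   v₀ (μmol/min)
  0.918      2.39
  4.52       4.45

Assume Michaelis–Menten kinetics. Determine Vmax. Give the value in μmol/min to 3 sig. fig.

From v = Vmax[S]/(Km+[S]), each point gives Vmax = v(Km+[S])/[S].
Equating: 2.39(Km+0.918)/0.918 = 4.45(Km+4.52)/4.52.
2.603·Km + 2.39 = 0.9845·Km + 4.45, so (2.603 − 0.9845)·Km = 4.45 − 2.39.
Km = 2.060/1.619 = 1.27 μM; then Vmax = 2.39(1.27+0.918)/0.918 = 5.70 μmol/min.

5.70 μmol/min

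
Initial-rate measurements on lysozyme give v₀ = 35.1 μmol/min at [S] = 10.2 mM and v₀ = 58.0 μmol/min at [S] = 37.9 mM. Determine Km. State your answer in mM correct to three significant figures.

In reciprocal form, 1/v = (Km/Vmax)·(1/[S]) + 1/Vmax. The two points give (1/[S], 1/v) = (0.09804, 0.02849) and (0.02639, 0.01724).
Slope = (0.02849 − 0.01724)/(0.09804 − 0.02639) = 0.1570; intercept = 0.02849 − 0.1570×0.09804 = 0.01310.
Vmax = 1/intercept = 76.3 μmol/min; Km = slope × Vmax = 0.1570 × 76.3 = 12.0 mM.

12.0 mM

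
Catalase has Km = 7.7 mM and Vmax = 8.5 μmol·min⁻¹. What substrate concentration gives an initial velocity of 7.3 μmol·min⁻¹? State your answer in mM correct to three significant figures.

46.8 mM

Rearranging v = Vmax[S]/(Km+[S]) gives [S] = Km·v/(Vmax − v).
[S] = 7.7 × 7.3 / (8.5 − 7.3) = 56.21/1.200 = 46.8 mM.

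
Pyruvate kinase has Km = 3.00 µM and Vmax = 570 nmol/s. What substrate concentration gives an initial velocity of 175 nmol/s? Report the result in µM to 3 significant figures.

1.33 µM

The required fractional saturation is v/Vmax = 175/570 = 0.3070.
Then [S]/(Km+[S]) = 0.3070 ⇒ [S] = 3.00 × 0.3070/(1 − 0.3070) = 1.33 µM.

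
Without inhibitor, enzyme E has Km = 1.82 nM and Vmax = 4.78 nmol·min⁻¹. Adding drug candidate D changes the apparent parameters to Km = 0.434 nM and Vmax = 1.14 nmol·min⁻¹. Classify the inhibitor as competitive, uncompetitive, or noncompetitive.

Both Km and Vmax decrease by the same factor (~4.19-fold) — characteristic of uncompetitive inhibition.

uncompetitive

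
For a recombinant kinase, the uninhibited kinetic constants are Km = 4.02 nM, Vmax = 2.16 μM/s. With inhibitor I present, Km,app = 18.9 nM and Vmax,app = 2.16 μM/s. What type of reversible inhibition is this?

Km increases (4.02 → 18.9 nM) while Vmax is unchanged — the hallmark of competitive inhibition.

competitive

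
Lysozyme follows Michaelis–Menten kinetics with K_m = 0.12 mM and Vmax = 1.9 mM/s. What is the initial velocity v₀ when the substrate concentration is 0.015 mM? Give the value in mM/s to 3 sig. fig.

[S]/(Km+[S]) = 0.015/0.1350 = 0.1111, the fractional saturation.
v = 0.1111 × Vmax = 0.1111 × 1.9 = 0.211 mM/s.

0.211 mM/s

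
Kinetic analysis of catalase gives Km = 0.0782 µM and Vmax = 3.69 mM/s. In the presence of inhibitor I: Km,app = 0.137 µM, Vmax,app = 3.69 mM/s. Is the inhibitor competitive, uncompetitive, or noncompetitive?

Km increases (0.0782 → 0.137 µM) while Vmax is unchanged — the hallmark of competitive inhibition.

competitive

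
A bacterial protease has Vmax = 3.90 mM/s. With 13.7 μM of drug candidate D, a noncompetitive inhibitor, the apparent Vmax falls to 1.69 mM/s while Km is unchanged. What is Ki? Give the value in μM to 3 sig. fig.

10.5 μM

Noncompetitive: Vmax,app = Vmax/α with α = 1 + [I]/Ki.
α = Vmax/Vmax,app = 3.90/1.69 = 2.308.
Ki = [I]/(α − 1) = 13.7/1.308 = 10.5 μM.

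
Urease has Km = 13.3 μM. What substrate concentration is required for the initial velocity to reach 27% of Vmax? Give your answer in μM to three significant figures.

v/Vmax = [S]/(Km+[S]) = 0.27, so [S] = Km·0.27/(1 − 0.27) = 13.3 × 0.3699.
[S] = 4.92 μM.

4.92 μM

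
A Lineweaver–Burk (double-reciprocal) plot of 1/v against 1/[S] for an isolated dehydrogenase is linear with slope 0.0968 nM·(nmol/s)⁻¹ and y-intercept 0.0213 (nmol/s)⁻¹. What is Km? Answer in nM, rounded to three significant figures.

4.54 nM

y-intercept = 1/Vmax ⇒ Vmax = 46.9 nmol/s; slope = Km/Vmax ⇒ Km = slope × Vmax.
Km = 0.0968 × 46.9 = 4.54 nM.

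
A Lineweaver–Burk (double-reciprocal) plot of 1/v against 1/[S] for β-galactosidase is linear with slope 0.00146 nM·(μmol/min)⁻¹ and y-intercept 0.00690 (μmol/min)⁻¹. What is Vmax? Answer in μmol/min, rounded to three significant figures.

The y-intercept of a Lineweaver–Burk plot equals 1/Vmax, so Vmax = 1/0.00690 = 145 μmol/min.

145 μmol/min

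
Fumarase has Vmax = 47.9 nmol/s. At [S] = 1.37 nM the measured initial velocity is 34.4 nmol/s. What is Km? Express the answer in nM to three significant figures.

From v = Vmax[S]/(Km+[S]), Km = [S](Vmax − v)/v.
Km = 1.37 × (47.9 − 34.4) / 34.4 = 18.50/34.4 = 0.538 nM.

0.538 nM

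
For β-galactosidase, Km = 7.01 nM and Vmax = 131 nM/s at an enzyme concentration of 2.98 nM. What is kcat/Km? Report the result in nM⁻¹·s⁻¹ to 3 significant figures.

kcat = Vmax/[E]total = 131/2.98 = 44.0 s⁻¹.
kcat/Km = 44.0/7.01 = 6.27 nM⁻¹·s⁻¹.

6.27 nM⁻¹·s⁻¹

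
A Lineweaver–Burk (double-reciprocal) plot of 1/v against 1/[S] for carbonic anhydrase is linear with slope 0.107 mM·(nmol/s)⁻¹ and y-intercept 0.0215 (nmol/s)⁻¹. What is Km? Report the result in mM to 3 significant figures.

y-intercept = 1/Vmax ⇒ Vmax = 46.5 nmol/s; slope = Km/Vmax ⇒ Km = slope × Vmax.
Km = 0.107 × 46.5 = 4.98 mM.

4.98 mM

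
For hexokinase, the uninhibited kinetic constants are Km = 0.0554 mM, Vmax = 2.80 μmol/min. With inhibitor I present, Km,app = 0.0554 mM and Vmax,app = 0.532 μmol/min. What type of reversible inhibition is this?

Vmax decreases (2.80 → 0.532 μmol/min) while Km is unchanged — pure noncompetitive inhibition.

noncompetitive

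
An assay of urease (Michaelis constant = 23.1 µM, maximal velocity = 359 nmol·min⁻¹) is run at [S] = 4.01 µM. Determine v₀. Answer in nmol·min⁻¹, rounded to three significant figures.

[S]/(Km+[S]) = 4.01/27.11 = 0.1479, the fractional saturation.
v = 0.1479 × Vmax = 0.1479 × 359 = 53.1 nmol·min⁻¹.

53.1 nmol·min⁻¹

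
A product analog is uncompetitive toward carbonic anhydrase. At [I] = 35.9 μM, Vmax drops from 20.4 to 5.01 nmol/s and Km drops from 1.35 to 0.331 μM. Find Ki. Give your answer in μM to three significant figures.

11.7 μM

Uncompetitive: Vmax,app = Vmax/α (and Km,app = Km/α) with α = 1 + [I]/Ki.
α = Vmax/Vmax,app = 20.4/5.01 = 4.072.
Since α = 1 + [I]/Ki, [I]/Ki = 4.072 − 1 = 3.072 and Ki = 35.9/3.072 = 11.7 μM.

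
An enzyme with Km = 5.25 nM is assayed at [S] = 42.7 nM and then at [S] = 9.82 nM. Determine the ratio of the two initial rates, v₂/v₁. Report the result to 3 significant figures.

0.732

The fractional saturations are [S]/(Km+[S]) = 42.7/47.95 = 0.8905 and 9.82/15.07 = 0.6516.
v₂/v₁ is just their ratio: 0.6516/0.8905 = 0.732.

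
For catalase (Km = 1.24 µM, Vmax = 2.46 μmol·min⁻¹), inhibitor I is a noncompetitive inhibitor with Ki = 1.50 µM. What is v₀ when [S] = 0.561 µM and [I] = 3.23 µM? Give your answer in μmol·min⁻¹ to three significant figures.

With α = 1 + [I]/Ki = 1 + 3.23/1.50 = 3.153, the noncompetitive rate law is v = (Vmax/α)·[S] / (Km + [S]).
v = (2.46/3.153)×0.561 / (1.24 + 0.561) = 0.4377/1.801 = 0.243 μmol·min⁻¹.

0.243 μmol·min⁻¹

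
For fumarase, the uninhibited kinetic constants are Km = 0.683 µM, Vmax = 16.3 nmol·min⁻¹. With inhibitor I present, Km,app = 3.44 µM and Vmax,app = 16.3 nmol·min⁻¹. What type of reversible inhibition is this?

Km increases (0.683 → 3.44 µM) while Vmax is unchanged — the hallmark of competitive inhibition.

competitive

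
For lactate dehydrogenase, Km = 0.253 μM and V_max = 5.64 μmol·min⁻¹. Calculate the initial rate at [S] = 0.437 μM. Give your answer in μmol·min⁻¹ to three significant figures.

3.57 μmol·min⁻¹

[S]/(Km+[S]) = 0.437/0.6900 = 0.6333, the fractional saturation.
v = 0.6333 × Vmax = 0.6333 × 5.64 = 3.57 μmol·min⁻¹.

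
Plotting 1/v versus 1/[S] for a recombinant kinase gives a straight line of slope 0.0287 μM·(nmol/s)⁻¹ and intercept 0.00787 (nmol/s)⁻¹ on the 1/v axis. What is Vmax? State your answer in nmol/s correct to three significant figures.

127 nmol/s

The y-intercept of a Lineweaver–Burk plot equals 1/Vmax, so Vmax = 1/0.00787 = 127 nmol/s.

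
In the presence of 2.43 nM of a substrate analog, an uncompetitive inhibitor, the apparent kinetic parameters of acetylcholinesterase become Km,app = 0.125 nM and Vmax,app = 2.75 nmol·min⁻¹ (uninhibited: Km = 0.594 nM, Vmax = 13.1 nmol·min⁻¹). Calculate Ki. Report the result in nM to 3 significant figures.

Uncompetitive: Vmax,app = Vmax/α (and Km,app = Km/α) with α = 1 + [I]/Ki.
α = Vmax/Vmax,app = 13.1/2.75 = 4.764.
Since α = 1 + [I]/Ki, [I]/Ki = 4.764 − 1 = 3.764 and Ki = 2.43/3.764 = 0.646 nM.

0.646 nM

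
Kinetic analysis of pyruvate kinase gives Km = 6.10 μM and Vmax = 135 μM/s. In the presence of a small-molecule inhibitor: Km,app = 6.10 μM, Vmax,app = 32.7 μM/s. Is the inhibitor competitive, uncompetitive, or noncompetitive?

Vmax decreases (135 → 32.7 μM/s) while Km is unchanged — pure noncompetitive inhibition.

noncompetitive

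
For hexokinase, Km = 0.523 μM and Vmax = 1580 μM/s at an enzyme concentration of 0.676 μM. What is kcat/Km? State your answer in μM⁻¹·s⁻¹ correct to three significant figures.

4470 μM⁻¹·s⁻¹

kcat = Vmax/[E]total = 1580/0.676 = 2340 s⁻¹.
kcat/Km = 2340/0.523 = 4470 μM⁻¹·s⁻¹.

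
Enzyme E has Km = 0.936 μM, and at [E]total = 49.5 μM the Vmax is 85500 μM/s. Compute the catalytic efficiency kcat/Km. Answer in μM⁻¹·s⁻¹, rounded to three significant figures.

1850 μM⁻¹·s⁻¹

kcat = Vmax/[E]total = 85500/49.5 = 1730 s⁻¹.
kcat/Km = 1730/0.936 = 1850 μM⁻¹·s⁻¹.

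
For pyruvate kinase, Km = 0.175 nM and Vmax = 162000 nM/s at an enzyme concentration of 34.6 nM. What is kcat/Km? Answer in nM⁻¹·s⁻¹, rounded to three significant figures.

26800 nM⁻¹·s⁻¹

kcat = Vmax/[E]total = 162000/34.6 = 4680 s⁻¹.
kcat/Km = 4680/0.175 = 26800 nM⁻¹·s⁻¹.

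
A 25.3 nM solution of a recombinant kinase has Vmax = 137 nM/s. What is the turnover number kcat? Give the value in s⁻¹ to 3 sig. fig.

kcat = Vmax/[E]total = 137 nM/s / 25.3 nM = 5.42 s⁻¹.

5.42 s⁻¹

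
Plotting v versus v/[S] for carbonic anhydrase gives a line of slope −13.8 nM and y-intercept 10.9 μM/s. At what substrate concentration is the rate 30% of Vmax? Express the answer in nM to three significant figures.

The Eadie–Hofstee slope gives Km = 13.8 nM (slope = −Km).
v/Vmax = [S]/(Km+[S]) = 0.3 ⇒ [S] = Km·0.3/(1−0.3) = 13.8 × 0.4286 = 5.91 nM.

5.91 nM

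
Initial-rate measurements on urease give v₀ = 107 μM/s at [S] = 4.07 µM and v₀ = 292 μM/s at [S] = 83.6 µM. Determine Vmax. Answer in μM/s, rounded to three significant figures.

320 μM/s

From v = Vmax[S]/(Km+[S]), each point gives Vmax = v(Km+[S])/[S].
Equating: 107(Km+4.07)/4.07 = 292(Km+83.6)/83.6.
26.29·Km + 107 = 3.493·Km + 292, so (26.29 − 3.493)·Km = 292 − 107.
Km = 185.0/22.80 = 8.12 µM; then Vmax = 107(8.12+4.07)/4.07 = 320 μM/s.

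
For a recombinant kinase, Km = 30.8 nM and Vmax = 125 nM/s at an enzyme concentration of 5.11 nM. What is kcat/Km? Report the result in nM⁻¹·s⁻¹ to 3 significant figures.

0.794 nM⁻¹·s⁻¹

kcat = Vmax/[E]total = 125/5.11 = 24.5 s⁻¹.
kcat/Km = 24.5/30.8 = 0.794 nM⁻¹·s⁻¹.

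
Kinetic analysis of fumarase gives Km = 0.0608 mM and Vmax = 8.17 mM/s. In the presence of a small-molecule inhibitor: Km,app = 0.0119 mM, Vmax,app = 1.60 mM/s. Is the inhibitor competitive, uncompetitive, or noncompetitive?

Both Km and Vmax decrease by the same factor (~5.12-fold) — characteristic of uncompetitive inhibition.

uncompetitive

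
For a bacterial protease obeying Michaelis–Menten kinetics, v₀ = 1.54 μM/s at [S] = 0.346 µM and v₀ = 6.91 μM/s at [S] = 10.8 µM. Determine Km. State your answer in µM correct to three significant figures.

1.41 µM

From v = Vmax[S]/(Km+[S]), each point gives Vmax = v(Km+[S])/[S].
Equating: 1.54(Km+0.346)/0.346 = 6.91(Km+10.8)/10.8.
4.451·Km + 1.54 = 0.6398·Km + 6.91, so (4.451 − 0.6398)·Km = 6.91 − 1.54.
Km = 5.370/3.811 = 1.41 µM; then Vmax = 1.54(1.41+0.346)/0.346 = 7.81 μM/s.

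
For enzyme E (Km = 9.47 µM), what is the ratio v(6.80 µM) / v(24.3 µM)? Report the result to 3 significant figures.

Since Vmax cancels, v₂/v₁ = [S]₂(Km+[S]₁) / [S]₁(Km+[S]₂).
= 6.80×(9.47+24.3) / (24.3×(9.47+6.80)) = 229.6/395.4 = 0.581.

0.581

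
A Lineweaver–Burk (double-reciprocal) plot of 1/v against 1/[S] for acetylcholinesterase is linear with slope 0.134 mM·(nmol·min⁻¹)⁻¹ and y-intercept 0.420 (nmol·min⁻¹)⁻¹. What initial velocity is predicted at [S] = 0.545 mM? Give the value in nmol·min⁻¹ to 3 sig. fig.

The y-intercept is 1/Vmax, so Vmax = 1/0.420 = 2.38 nmol·min⁻¹.
The slope is Km/Vmax, so Km = 0.134 × 2.38 = 0.319 mM.
Then v = 2.38 × 0.545/(0.319 + 0.545) = 1.50 nmol·min⁻¹.

1.50 nmol·min⁻¹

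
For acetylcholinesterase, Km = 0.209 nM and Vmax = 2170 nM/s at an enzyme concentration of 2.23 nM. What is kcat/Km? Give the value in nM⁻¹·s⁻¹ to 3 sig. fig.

4660 nM⁻¹·s⁻¹

kcat = Vmax/[E]total = 2170/2.23 = 973 s⁻¹.
kcat/Km = 973/0.209 = 4660 nM⁻¹·s⁻¹.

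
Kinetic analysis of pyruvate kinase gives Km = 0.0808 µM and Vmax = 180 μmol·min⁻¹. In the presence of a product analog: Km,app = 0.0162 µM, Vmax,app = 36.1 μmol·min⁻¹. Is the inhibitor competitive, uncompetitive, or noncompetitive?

uncompetitive

Both Km and Vmax decrease by the same factor (~4.98-fold) — characteristic of uncompetitive inhibition.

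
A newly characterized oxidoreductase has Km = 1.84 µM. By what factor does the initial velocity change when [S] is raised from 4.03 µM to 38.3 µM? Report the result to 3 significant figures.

Since Vmax cancels, v₂/v₁ = [S]₂(Km+[S]₁) / [S]₁(Km+[S]₂).
= 38.3×(1.84+4.03) / (4.03×(1.84+38.3)) = 224.8/161.8 = 1.39.

1.39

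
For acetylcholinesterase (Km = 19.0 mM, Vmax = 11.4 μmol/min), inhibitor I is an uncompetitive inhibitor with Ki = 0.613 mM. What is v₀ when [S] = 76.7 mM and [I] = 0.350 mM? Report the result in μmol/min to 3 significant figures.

With α = 1 + [I]/Ki = 1 + 0.350/0.613 = 1.571, the uncompetitive rate law is v = (Vmax/α)·[S] / (Km/α + [S]).
v = (11.4/1.571)×76.7 / (19.0/1.571 + 76.7) = 556.6/88.79 = 6.27 μmol/min.

6.27 μmol/min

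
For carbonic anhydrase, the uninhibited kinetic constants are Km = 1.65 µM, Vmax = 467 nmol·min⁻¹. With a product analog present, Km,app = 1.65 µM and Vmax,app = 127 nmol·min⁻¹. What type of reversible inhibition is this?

Vmax decreases (467 → 127 nmol·min⁻¹) while Km is unchanged — pure noncompetitive inhibition.

noncompetitive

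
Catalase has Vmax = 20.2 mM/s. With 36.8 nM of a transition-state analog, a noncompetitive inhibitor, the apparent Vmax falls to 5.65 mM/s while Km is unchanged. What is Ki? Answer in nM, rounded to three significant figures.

Noncompetitive: Vmax,app = Vmax/α with α = 1 + [I]/Ki.
α = Vmax/Vmax,app = 20.2/5.65 = 3.575.
Ki = [I]/(α − 1) = 36.8/2.575 = 14.3 nM.

14.3 nM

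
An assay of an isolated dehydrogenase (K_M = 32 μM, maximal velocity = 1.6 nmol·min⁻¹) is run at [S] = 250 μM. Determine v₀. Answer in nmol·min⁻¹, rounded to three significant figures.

[S]/(Km+[S]) = 250/282.0 = 0.8865, the fractional saturation.
v = 0.8865 × Vmax = 0.8865 × 1.6 = 1.42 nmol·min⁻¹.

1.42 nmol·min⁻¹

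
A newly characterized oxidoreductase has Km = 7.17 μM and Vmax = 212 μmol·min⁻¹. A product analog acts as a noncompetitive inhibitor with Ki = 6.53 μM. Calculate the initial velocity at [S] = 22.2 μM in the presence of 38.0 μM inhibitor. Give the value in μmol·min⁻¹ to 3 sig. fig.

23.5 μmol·min⁻¹

α = 1 + [I]/Ki = 1 + 38.0/6.53 = 6.819.
For a noncompetitive inhibitor, Vmax is reduced to Vmax/α while Km is unchanged: Km,app = 7.17 μM, Vmax,app = 31.1 μmol·min⁻¹.
v = Vmax,app·[S]/(Km,app + [S]) = 31.1 × 22.2/(7.17 + 22.2) = 23.5 μmol·min⁻¹.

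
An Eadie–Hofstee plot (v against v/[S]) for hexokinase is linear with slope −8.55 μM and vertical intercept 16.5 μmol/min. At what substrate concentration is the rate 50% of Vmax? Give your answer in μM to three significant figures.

The Eadie–Hofstee slope gives Km = 8.55 μM (slope = −Km).
v/Vmax = [S]/(Km+[S]) = 0.5 ⇒ [S] = Km·0.5/(1−0.5) = 8.55 × 1.000 = 8.55 μM.

8.55 μM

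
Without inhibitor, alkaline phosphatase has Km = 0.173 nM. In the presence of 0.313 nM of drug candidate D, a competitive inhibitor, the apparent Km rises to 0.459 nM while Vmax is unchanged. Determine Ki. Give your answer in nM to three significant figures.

Competitive: Km,app = α·Km with α = 1 + [I]/Ki.
α = Km,app/Km = 0.459/0.173 = 2.653.
Since α = 1 + [I]/Ki, [I]/Ki = 2.653 − 1 = 1.653 and Ki = 0.313/1.653 = 0.189 nM.

0.189 nM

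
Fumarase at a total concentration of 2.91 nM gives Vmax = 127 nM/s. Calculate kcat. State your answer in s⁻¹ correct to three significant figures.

kcat = Vmax/[E]total = 127 nM/s / 2.91 nM = 43.6 s⁻¹.

43.6 s⁻¹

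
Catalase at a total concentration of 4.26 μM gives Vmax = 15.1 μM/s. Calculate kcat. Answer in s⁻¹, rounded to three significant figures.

kcat = Vmax/[E]total = 15.1 μM/s / 4.26 μM = 3.54 s⁻¹.

3.54 s⁻¹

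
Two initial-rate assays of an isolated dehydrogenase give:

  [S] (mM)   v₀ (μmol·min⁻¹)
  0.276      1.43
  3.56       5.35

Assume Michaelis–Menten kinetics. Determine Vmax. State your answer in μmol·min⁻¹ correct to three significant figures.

6.95 μmol·min⁻¹

In reciprocal form, 1/v = (Km/Vmax)·(1/[S]) + 1/Vmax. The two points give (1/[S], 1/v) = (3.623, 0.6993) and (0.2809, 0.1869).
Slope = (0.6993 − 0.1869)/(3.623 − 0.2809) = 0.1533; intercept = 0.6993 − 0.1533×3.623 = 0.1439.
Vmax = 1/intercept = 6.95 μmol·min⁻¹; Km = slope × Vmax = 0.1533 × 6.95 = 1.07 mM.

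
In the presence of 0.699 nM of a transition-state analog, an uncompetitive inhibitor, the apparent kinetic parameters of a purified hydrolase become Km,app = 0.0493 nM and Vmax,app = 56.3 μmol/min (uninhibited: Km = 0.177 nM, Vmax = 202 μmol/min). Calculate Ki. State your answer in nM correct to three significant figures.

0.270 nM

Uncompetitive: Vmax,app = Vmax/α (and Km,app = Km/α) with α = 1 + [I]/Ki.
α = Vmax/Vmax,app = 202/56.3 = 3.588.
Ki = [I]/(α − 1) = 0.699/2.588 = 0.270 nM.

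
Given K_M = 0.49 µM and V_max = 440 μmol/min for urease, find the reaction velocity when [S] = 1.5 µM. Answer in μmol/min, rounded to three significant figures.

[S]/(Km+[S]) = 1.5/1.990 = 0.7538, the fractional saturation.
v = 0.7538 × Vmax = 0.7538 × 440 = 332 μmol/min.

332 μmol/min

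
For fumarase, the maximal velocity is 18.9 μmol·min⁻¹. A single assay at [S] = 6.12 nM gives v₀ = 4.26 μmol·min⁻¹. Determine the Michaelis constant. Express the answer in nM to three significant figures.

21.0 nM

v/Vmax = 4.26/18.9 = 0.2254 = [S]/(Km+[S]).
So Km + [S] = [S]/0.2254 = 27.15 nM, giving Km = 27.15 − 6.12 = 21.0 nM.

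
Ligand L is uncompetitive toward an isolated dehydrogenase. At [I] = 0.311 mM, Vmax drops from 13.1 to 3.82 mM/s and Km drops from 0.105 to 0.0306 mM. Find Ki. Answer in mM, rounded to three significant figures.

Uncompetitive: Vmax,app = Vmax/α (and Km,app = Km/α) with α = 1 + [I]/Ki.
α = Vmax/Vmax,app = 13.1/3.82 = 3.429.
Since α = 1 + [I]/Ki, [I]/Ki = 3.429 − 1 = 2.429 and Ki = 0.311/2.429 = 0.128 mM.

0.128 mM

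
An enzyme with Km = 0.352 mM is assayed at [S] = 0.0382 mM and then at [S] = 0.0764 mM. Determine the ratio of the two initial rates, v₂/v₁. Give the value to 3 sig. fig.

The fractional saturations are [S]/(Km+[S]) = 0.0382/0.3902 = 0.09790 and 0.0764/0.4284 = 0.1783.
v₂/v₁ is just their ratio: 0.1783/0.09790 = 1.82.

1.82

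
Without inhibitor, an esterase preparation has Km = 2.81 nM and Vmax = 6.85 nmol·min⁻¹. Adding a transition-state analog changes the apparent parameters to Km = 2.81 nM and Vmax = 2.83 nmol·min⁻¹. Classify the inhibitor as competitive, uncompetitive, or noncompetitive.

Vmax decreases (6.85 → 2.83 nmol·min⁻¹) while Km is unchanged — pure noncompetitive inhibition.

noncompetitive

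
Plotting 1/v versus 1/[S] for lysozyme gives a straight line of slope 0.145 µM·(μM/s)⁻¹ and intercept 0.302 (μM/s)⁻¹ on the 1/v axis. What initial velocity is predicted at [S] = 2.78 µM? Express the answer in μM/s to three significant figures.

The y-intercept is 1/Vmax, so Vmax = 1/0.302 = 3.31 μM/s.
The slope is Km/Vmax, so Km = 0.145 × 3.31 = 0.480 µM.
Then v = 3.31 × 2.78/(0.480 + 2.78) = 2.82 μM/s.

2.82 μM/s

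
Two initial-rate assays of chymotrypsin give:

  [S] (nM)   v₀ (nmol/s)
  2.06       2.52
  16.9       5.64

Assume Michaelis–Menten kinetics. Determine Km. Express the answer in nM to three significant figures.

In reciprocal form, 1/v = (Km/Vmax)·(1/[S]) + 1/Vmax. The two points give (1/[S], 1/v) = (0.4854, 0.3968) and (0.05917, 0.1773).
Slope = (0.3968 − 0.1773)/(0.4854 − 0.05917) = 0.5150; intercept = 0.3968 − 0.5150×0.4854 = 0.1468.
Vmax = 1/intercept = 6.81 nmol/s; Km = slope × Vmax = 0.5150 × 6.81 = 3.51 nM.

3.51 nM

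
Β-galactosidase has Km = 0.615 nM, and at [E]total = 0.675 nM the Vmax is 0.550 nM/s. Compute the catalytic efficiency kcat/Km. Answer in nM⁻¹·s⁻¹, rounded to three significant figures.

kcat = Vmax/[E]total = 0.550/0.675 = 0.815 s⁻¹.
kcat/Km = 0.815/0.615 = 1.32 nM⁻¹·s⁻¹.

1.32 nM⁻¹·s⁻¹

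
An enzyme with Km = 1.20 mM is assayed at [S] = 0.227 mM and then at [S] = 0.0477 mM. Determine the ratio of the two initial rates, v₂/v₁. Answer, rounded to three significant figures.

0.240

Since Vmax cancels, v₂/v₁ = [S]₂(Km+[S]₁) / [S]₁(Km+[S]₂).
= 0.0477×(1.20+0.227) / (0.227×(1.20+0.0477)) = 0.06807/0.2832 = 0.240.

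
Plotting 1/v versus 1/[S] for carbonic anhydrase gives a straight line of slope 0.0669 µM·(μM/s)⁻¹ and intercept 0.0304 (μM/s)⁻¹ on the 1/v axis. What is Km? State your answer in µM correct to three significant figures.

2.20 µM

y-intercept = 1/Vmax ⇒ Vmax = 32.9 μM/s; slope = Km/Vmax ⇒ Km = slope × Vmax.
Km = 0.0669 × 32.9 = 2.20 µM.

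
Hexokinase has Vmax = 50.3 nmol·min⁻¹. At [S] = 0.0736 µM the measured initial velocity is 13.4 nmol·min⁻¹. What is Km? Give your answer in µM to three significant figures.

v/Vmax = 13.4/50.3 = 0.2664 = [S]/(Km+[S]).
So Km + [S] = [S]/0.2664 = 0.2763 µM, giving Km = 0.2763 − 0.0736 = 0.203 µM.

0.203 µM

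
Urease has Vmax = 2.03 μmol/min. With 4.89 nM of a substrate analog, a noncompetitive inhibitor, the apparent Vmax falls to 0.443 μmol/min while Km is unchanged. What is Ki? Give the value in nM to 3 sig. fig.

Noncompetitive: Vmax,app = Vmax/α with α = 1 + [I]/Ki.
α = Vmax/Vmax,app = 2.03/0.443 = 4.582.
Ki = [I]/(α − 1) = 4.89/3.582 = 1.37 nM.

1.37 nM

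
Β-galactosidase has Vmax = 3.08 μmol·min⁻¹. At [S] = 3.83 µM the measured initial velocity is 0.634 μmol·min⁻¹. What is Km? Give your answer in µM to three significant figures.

v/Vmax = 0.634/3.08 = 0.2058 = [S]/(Km+[S]).
So Km + [S] = [S]/0.2058 = 18.61 µM, giving Km = 18.61 − 3.83 = 14.8 µM.

14.8 µM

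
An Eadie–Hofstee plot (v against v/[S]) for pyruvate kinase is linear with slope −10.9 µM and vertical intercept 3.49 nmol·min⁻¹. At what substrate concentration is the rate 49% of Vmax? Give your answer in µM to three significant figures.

10.5 µM

The Eadie–Hofstee slope gives Km = 10.9 µM (slope = −Km).
v/Vmax = [S]/(Km+[S]) = 0.49 ⇒ [S] = Km·0.49/(1−0.49) = 10.9 × 0.9608 = 10.5 µM.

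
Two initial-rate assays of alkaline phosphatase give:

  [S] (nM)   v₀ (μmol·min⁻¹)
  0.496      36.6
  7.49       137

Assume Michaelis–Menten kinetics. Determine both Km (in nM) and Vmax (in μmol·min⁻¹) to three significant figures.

From v = Vmax[S]/(Km+[S]), each point gives Vmax = v(Km+[S])/[S].
Equating: 36.6(Km+0.496)/0.496 = 137(Km+7.49)/7.49.
73.79·Km + 36.6 = 18.29·Km + 137, so (73.79 − 18.29)·Km = 137 − 36.6.
Km = 100.4/55.50 = 1.81 nM; then Vmax = 36.6(1.81+0.496)/0.496 = 170 μmol·min⁻¹.

Km = 1.81 nM; Vmax = 170 μmol·min⁻¹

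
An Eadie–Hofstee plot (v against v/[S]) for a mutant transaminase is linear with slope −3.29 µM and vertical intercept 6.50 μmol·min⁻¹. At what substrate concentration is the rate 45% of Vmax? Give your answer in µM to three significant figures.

The Eadie–Hofstee slope gives Km = 3.29 µM (slope = −Km).
v/Vmax = [S]/(Km+[S]) = 0.45 ⇒ [S] = Km·0.45/(1−0.45) = 3.29 × 0.8182 = 2.69 µM.

2.69 µM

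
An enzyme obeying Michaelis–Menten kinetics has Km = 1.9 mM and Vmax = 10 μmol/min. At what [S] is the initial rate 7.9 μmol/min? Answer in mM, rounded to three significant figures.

Rearranging v = Vmax[S]/(Km+[S]) gives [S] = Km·v/(Vmax − v).
[S] = 1.9 × 7.9 / (10 − 7.9) = 15.01/2.100 = 7.15 mM.

7.15 mM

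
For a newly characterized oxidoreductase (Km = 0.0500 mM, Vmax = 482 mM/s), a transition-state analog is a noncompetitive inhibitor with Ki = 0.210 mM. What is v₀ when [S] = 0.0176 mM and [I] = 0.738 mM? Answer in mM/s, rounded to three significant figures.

27.8 mM/s

With α = 1 + [I]/Ki = 1 + 0.738/0.210 = 4.514, the noncompetitive rate law is v = (Vmax/α)·[S] / (Km + [S]).
v = (482/4.514)×0.0176 / (0.0500 + 0.0176) = 1.879/0.06760 = 27.8 mM/s.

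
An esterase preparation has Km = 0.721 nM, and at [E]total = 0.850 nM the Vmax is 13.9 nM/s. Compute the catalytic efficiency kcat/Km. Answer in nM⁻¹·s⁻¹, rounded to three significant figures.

kcat = Vmax/[E]total = 13.9/0.850 = 16.4 s⁻¹.
kcat/Km = 16.4/0.721 = 22.7 nM⁻¹·s⁻¹.

22.7 nM⁻¹·s⁻¹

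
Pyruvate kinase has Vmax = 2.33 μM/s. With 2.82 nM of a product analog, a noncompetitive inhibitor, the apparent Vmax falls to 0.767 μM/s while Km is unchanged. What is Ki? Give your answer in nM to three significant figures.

1.38 nM

Noncompetitive: Vmax,app = Vmax/α with α = 1 + [I]/Ki.
α = Vmax/Vmax,app = 2.33/0.767 = 3.038.
Since α = 1 + [I]/Ki, [I]/Ki = 3.038 − 1 = 2.038 and Ki = 2.82/2.038 = 1.38 nM.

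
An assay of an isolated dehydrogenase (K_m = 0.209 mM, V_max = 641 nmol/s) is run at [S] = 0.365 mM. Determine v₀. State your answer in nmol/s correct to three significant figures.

408 nmol/s

v = Vmax·[S]/(Km + [S]) = 641 × 0.365 / (0.209 + 0.365)
  = 234.0 / 0.5740 = 408 nmol/s.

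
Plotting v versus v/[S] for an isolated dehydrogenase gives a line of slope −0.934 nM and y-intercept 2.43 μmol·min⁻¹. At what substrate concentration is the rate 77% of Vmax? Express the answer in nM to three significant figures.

The Eadie–Hofstee slope gives Km = 0.934 nM (slope = −Km).
v/Vmax = [S]/(Km+[S]) = 0.77 ⇒ [S] = Km·0.77/(1−0.77) = 0.934 × 3.348 = 3.13 nM.

3.13 nM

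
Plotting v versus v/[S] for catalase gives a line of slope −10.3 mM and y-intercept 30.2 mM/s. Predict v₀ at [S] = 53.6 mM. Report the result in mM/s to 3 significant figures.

25.3 mM/s

In the Eadie–Hofstee form v = Vmax − Km·(v/[S]), the slope is −Km and the intercept is Vmax, so Km = 10.3 mM and Vmax = 30.2 mM/s.
v = 30.2 × 53.6/(10.3 + 53.6) = 25.3 mM/s.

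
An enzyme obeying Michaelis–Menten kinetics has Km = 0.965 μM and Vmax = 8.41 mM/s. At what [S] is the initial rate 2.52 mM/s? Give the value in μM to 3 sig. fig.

The required fractional saturation is v/Vmax = 2.52/8.41 = 0.2996.
Then [S]/(Km+[S]) = 0.2996 ⇒ [S] = 0.965 × 0.2996/(1 − 0.2996) = 0.413 μM.

0.413 μM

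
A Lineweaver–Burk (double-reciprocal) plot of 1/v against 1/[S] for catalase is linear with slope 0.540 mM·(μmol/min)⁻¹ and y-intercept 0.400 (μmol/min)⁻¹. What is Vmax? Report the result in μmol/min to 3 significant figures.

2.50 μmol/min

The y-intercept of a Lineweaver–Burk plot equals 1/Vmax, so Vmax = 1/0.400 = 2.50 μmol/min.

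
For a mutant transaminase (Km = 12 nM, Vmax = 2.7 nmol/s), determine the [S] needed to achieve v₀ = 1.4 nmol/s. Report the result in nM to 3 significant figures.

Rearranging v = Vmax[S]/(Km+[S]) gives [S] = Km·v/(Vmax − v).
[S] = 12 × 1.4 / (2.7 − 1.4) = 16.80/1.300 = 12.9 nM.

12.9 nM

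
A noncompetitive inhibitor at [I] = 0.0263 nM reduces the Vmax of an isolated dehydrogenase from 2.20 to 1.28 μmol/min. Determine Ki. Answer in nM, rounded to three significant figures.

Noncompetitive: Vmax,app = Vmax/α with α = 1 + [I]/Ki.
α = Vmax/Vmax,app = 2.20/1.28 = 1.719.
Ki = [I]/(α − 1) = 0.0263/0.7188 = 0.0366 nM.

0.0366 nM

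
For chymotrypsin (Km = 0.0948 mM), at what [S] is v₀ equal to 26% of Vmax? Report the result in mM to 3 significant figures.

0.0333 mM

v/Vmax = [S]/(Km+[S]) = 0.26, so [S] = Km·0.26/(1 − 0.26) = 0.0948 × 0.3514.
[S] = 0.0333 mM.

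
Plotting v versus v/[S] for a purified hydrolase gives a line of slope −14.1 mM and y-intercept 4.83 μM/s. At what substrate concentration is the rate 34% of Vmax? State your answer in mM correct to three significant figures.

The Eadie–Hofstee slope gives Km = 14.1 mM (slope = −Km).
v/Vmax = [S]/(Km+[S]) = 0.34 ⇒ [S] = Km·0.34/(1−0.34) = 14.1 × 0.5152 = 7.26 mM.

7.26 mM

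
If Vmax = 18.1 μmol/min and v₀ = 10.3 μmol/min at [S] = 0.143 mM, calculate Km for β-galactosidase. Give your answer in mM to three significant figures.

0.108 mM

From v = Vmax[S]/(Km+[S]), Km = [S](Vmax − v)/v.
Km = 0.143 × (18.1 − 10.3) / 10.3 = 1.115/10.3 = 0.108 mM.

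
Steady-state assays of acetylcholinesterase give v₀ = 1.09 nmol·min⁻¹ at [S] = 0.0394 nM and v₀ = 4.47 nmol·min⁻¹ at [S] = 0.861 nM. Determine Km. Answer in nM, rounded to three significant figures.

From v = Vmax[S]/(Km+[S]), each point gives Vmax = v(Km+[S])/[S].
Equating: 1.09(Km+0.0394)/0.0394 = 4.47(Km+0.861)/0.861.
27.66·Km + 1.09 = 5.192·Km + 4.47, so (27.66 − 5.192)·Km = 4.47 − 1.09.
Km = 3.380/22.47 = 0.150 nM; then Vmax = 1.09(0.150+0.0394)/0.0394 = 5.25 nmol·min⁻¹.

0.150 nM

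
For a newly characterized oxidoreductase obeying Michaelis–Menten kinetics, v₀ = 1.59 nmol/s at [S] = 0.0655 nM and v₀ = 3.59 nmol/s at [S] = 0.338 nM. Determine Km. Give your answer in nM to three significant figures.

From v = Vmax[S]/(Km+[S]), each point gives Vmax = v(Km+[S])/[S].
Equating: 1.59(Km+0.0655)/0.0655 = 3.59(Km+0.338)/0.338.
24.27·Km + 1.59 = 10.62·Km + 3.59, so (24.27 − 10.62)·Km = 3.59 − 1.59.
Km = 2.000/13.65 = 0.146 nM; then Vmax = 1.59(0.146+0.0655)/0.0655 = 5.15 nmol/s.

0.146 nM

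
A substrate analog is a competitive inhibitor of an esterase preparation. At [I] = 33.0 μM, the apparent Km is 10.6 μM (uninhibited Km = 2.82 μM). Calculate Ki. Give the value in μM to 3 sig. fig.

12.0 μM

Competitive: Km,app = α·Km with α = 1 + [I]/Ki.
α = Km,app/Km = 10.6/2.82 = 3.759.
Ki = [I]/(α − 1) = 33.0/2.759 = 12.0 μM.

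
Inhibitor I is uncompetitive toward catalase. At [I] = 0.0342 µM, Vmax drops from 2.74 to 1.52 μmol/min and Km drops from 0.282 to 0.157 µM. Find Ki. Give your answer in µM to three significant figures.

0.0426 µM

Uncompetitive: Vmax,app = Vmax/α (and Km,app = Km/α) with α = 1 + [I]/Ki.
α = Vmax/Vmax,app = 2.74/1.52 = 1.803.
Ki = [I]/(α − 1) = 0.0342/0.8026 = 0.0426 µM.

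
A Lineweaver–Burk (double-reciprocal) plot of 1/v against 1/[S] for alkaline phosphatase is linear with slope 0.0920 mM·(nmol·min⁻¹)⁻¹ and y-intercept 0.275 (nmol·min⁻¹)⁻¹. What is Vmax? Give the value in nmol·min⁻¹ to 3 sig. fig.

The y-intercept of a Lineweaver–Burk plot equals 1/Vmax, so Vmax = 1/0.275 = 3.64 nmol·min⁻¹.

3.64 nmol·min⁻¹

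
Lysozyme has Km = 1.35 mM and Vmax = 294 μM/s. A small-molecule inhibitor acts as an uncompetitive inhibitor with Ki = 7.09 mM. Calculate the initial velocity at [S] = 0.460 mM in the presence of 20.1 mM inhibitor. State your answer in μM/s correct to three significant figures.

With α = 1 + [I]/Ki = 1 + 20.1/7.09 = 3.835, the uncompetitive rate law is v = (Vmax/α)·[S] / (Km/α + [S]).
v = (294/3.835)×0.460 / (1.35/3.835 + 0.460) = 35.26/0.8120 = 43.4 μM/s.

43.4 μM/s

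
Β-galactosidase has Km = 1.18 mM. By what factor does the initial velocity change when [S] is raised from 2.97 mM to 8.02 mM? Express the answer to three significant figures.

The fractional saturations are [S]/(Km+[S]) = 2.97/4.150 = 0.7157 and 8.02/9.200 = 0.8717.
v₂/v₁ is just their ratio: 0.8717/0.7157 = 1.22.

1.22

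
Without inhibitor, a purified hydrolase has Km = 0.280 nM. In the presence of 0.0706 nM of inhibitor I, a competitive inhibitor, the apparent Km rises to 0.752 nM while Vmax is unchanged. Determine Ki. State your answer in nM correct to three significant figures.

0.0419 nM

Competitive: Km,app = α·Km with α = 1 + [I]/Ki.
α = Km,app/Km = 0.752/0.280 = 2.686.
Ki = [I]/(α − 1) = 0.0706/1.686 = 0.0419 nM.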